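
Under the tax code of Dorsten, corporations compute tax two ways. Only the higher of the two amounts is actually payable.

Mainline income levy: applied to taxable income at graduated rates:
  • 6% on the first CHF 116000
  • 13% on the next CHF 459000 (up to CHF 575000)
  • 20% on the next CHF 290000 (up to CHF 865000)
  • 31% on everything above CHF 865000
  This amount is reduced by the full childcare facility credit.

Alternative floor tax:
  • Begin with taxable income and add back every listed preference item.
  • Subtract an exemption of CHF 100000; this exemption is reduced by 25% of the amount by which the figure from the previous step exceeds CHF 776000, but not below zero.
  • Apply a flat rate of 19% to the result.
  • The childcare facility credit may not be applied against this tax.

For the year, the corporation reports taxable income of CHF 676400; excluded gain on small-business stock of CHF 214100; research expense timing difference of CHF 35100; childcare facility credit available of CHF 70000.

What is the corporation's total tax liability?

Alternative floor tax:
  Adjusted income: CHF 676400 + CHF 214100 + CHF 35100 = CHF 925600
  Exemption: CHF 100000 − 25% × (CHF 925600 − CHF 776000) = CHF 100000 − CHF 37400 = CHF 62600
  Base: CHF 925600 − CHF 62600 = CHF 863000
  CHF 863000 × 19% = CHF 163970

Mainline income levy:
  CHF 116000 × 6% = CHF 6960
  CHF 459000 × 13% = CHF 59670
  CHF 101400 × 20% = CHF 20280
  → CHF 86910
  Less childcare facility credit CHF 70000 → CHF 16910

CHF 163970 > CHF 16910, so the alternative floor tax is the binding amount.

CHF 163970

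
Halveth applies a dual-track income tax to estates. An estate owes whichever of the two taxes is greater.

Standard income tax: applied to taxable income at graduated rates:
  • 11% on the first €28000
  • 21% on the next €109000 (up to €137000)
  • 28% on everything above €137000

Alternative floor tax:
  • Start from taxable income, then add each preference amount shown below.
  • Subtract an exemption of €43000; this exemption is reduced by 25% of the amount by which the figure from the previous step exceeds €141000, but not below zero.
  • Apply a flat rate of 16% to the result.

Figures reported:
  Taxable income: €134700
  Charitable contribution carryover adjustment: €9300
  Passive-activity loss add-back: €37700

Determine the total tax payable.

Standard income tax:
  €28000 × 11% = €3080
  €106700 × 21% = €22407
  → €25487

Alternative floor tax:
  Adjusted income: €134700 + €9300 + €37700 = €181700
  Exemption: €43000 − 25% × (€181700 − €141000) = €43000 − €10175 = €32825
  Base: €181700 − €32825 = €148875
  €148875 × 16% = €23820

€25487 > €23820, so the standard income tax governs.

€25487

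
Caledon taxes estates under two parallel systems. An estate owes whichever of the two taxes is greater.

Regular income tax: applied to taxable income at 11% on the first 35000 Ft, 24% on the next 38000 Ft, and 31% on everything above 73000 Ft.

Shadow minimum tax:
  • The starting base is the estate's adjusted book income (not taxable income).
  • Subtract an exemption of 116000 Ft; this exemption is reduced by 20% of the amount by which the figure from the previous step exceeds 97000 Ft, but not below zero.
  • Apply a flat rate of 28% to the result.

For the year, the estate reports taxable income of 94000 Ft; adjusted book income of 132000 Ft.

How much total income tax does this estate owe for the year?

19480 Ft

Regular income tax:
  35000 Ft × 11% = 3850 Ft
  38000 Ft × 24% = 9120 Ft
  21000 Ft × 31% = 6510 Ft
  → 19480 Ft

Shadow minimum tax:
  Base (adjusted book income): 132000 Ft
  Exemption: 116000 Ft − 20% × (132000 Ft − 97000 Ft) = 116000 Ft − 7000 Ft = 109000 Ft
  Base: 132000 Ft − 109000 Ft = 23000 Ft
  23000 Ft × 28% = 6440 Ft

19480 Ft > 6440 Ft, so the regular income tax governs.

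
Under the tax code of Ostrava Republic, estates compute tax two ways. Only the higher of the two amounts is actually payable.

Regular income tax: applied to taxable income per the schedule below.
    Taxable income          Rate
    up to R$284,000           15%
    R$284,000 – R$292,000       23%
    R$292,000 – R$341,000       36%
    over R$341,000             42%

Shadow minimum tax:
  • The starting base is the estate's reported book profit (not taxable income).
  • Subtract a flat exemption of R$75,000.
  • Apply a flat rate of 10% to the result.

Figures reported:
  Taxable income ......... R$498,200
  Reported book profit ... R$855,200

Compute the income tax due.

Shadow minimum tax:
  Base (reported book profit): R$855,200
  Less exemption R$75,000 → base R$780,200
  R$780,200 × 10% = R$78,020

Regular income tax:
  R$284,000 × 15% = R$42,600
  R$8,000 × 23% = R$1,840
  R$49,000 × 36% = R$17,640
  R$157,200 × 42% = R$66,024
  → R$128,104

R$128,104 > R$78,020, so the regular income tax governs.

R$128,104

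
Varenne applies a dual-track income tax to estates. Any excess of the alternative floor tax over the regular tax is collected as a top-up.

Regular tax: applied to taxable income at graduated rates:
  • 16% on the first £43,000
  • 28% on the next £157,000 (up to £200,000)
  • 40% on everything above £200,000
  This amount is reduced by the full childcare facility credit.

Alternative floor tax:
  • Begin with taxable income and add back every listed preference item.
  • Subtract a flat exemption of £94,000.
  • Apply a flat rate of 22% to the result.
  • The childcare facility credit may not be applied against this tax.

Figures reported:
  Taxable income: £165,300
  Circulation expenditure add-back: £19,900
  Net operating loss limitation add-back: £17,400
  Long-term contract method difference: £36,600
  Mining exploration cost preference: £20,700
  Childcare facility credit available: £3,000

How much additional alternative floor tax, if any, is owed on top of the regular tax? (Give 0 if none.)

Alternative floor tax:
  Adjusted income: £165,300 + £19,900 + £17,400 + £36,600 + £20,700 = £259,900
  Less exemption £94,000 → base £165,900
  £165,900 × 22% = £36,498

Regular tax:
  £43,000 × 16% = £6,880
  £122,300 × 28% = £34,244
  → £41,124
  Less childcare facility credit £3,000 → £38,124

£36,498 ≤ £38,124, so no add-on is due.

£0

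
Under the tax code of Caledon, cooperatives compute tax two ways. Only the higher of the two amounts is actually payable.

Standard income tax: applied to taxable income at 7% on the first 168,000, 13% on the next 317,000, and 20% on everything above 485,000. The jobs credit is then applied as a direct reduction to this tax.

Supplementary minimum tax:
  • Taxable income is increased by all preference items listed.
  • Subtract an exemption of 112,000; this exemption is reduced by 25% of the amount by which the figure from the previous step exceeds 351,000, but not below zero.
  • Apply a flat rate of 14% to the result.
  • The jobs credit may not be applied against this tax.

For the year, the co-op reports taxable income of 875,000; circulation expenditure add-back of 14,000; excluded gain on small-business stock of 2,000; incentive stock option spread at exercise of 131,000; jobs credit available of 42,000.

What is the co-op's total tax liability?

Supplementary minimum tax:
  Adjusted income: 875,000 + 14,000 + 2,000 + 131,000 = 1,022,000
  Exemption: 25% × (1,022,000 − 351,000) = 167,750 ≥ 112,000, so the exemption is fully phased out
  Base: 1,022,000 − 0 = 1,022,000
  1,022,000 × 14% = 143,080

Standard income tax:
  168,000 × 7% = 11,760
  317,000 × 13% = 41,210
  390,000 × 20% = 78,000
  → 130,970
  Less jobs credit 42,000 → 88,970

143,080 > 88,970, so the supplementary minimum tax is the binding amount.

143,080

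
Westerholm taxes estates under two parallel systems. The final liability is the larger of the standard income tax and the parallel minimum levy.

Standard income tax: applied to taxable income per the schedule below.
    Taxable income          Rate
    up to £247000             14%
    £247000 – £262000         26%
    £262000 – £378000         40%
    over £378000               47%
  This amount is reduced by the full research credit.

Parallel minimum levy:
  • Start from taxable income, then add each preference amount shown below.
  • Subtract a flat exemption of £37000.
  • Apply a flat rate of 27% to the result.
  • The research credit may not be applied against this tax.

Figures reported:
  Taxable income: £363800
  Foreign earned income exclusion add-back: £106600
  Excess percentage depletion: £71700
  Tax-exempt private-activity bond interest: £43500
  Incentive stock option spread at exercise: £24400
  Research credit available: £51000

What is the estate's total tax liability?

Standard income tax:
  £247000 × 14% = £34580
  £15000 × 26% = £3900
  £101800 × 40% = £40720
  → £79200
  Less research credit £51000 → £28200

Parallel minimum levy:
  Adjusted income: £363800 + £106600 + £71700 + £43500 + £24400 = £610000
  Less exemption £37000 → base £573000
  £573000 × 27% = £154710

£154710 > £28200, so the parallel minimum levy is the binding amount.

£154710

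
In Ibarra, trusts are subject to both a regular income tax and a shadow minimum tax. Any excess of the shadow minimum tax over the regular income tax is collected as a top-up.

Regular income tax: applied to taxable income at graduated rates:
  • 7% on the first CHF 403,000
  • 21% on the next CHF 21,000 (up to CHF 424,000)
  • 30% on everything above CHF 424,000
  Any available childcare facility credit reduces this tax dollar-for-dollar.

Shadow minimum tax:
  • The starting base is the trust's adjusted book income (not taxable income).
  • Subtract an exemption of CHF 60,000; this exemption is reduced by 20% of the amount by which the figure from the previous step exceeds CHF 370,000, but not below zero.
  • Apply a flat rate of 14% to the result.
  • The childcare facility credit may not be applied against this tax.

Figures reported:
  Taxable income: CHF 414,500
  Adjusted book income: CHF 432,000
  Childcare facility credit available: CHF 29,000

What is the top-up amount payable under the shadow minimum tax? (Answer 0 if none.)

Shadow minimum tax:
  Base (adjusted book income): CHF 432,000
  Exemption: CHF 60,000 − 20% × (CHF 432,000 − CHF 370,000) = CHF 60,000 − CHF 12,400 = CHF 47,600
  Base: CHF 432,000 − CHF 47,600 = CHF 384,400
  CHF 384,400 × 14% = CHF 53,816

Regular income tax:
  CHF 403,000 × 7% = CHF 28,210
  CHF 11,500 × 21% = CHF 2,415
  → CHF 30,625
  Less childcare facility credit CHF 29,000 → CHF 1,625

Excess of shadow minimum tax over regular income tax: CHF 53,816 − CHF 1,625 = CHF 52,191.

CHF 52,191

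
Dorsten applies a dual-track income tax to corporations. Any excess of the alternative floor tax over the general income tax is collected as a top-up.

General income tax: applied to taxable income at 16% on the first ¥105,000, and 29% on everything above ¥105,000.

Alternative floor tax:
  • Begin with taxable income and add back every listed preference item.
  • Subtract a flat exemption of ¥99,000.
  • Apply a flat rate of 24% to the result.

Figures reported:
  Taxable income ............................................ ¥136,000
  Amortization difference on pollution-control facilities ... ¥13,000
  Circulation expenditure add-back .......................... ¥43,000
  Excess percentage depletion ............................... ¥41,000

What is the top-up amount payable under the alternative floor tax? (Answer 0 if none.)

¥6,370

General income tax:
  ¥105,000 × 16% = ¥16,800
  ¥31,000 × 29% = ¥8,990
  → ¥25,790

Alternative floor tax:
  Adjusted income: ¥136,000 + ¥13,000 + ¥43,000 + ¥41,000 = ¥233,000
  Less exemption ¥99,000 → base ¥134,000
  ¥134,000 × 24% = ¥32,160

Excess of alternative floor tax over general income tax: ¥32,160 − ¥25,790 = ¥6,370.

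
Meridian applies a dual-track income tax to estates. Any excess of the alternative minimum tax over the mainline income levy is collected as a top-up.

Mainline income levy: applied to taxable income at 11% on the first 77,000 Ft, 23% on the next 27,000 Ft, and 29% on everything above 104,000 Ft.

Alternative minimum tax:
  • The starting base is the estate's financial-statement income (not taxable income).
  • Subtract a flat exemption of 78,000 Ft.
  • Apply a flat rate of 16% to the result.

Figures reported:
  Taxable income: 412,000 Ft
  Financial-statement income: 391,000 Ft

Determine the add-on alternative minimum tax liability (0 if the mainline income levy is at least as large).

Alternative minimum tax:
  Base (financial-statement income): 391,000 Ft
  Less exemption 78,000 Ft → base 313,000 Ft
  313,000 Ft × 16% = 50,080 Ft

Mainline income levy:
  77,000 Ft × 11% = 8,470 Ft
  27,000 Ft × 23% = 6,210 Ft
  308,000 Ft × 29% = 89,320 Ft
  → 104,000 Ft

50,080 Ft ≤ 104,000 Ft, so no add-on is due.

0 Ft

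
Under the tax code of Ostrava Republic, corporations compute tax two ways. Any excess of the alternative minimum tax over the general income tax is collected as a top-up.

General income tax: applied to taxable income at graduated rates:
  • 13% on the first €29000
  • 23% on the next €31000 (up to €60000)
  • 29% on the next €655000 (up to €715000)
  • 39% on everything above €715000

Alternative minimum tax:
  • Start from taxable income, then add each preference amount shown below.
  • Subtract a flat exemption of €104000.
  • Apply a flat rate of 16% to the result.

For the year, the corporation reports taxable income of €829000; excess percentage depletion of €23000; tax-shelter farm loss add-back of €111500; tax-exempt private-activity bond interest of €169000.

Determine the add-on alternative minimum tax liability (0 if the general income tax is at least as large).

Alternative minimum tax:
  Adjusted income: €829000 + €23000 + €111500 + €169000 = €1132500
  Less exemption €104000 → base €1028500
  €1028500 × 16% = €164560

General income tax:
  €29000 × 13% = €3770
  €31000 × 23% = €7130
  €655000 × 29% = €189950
  €114000 × 39% = €44460
  → €245310

€164560 ≤ €245310, so no add-on is due.

€0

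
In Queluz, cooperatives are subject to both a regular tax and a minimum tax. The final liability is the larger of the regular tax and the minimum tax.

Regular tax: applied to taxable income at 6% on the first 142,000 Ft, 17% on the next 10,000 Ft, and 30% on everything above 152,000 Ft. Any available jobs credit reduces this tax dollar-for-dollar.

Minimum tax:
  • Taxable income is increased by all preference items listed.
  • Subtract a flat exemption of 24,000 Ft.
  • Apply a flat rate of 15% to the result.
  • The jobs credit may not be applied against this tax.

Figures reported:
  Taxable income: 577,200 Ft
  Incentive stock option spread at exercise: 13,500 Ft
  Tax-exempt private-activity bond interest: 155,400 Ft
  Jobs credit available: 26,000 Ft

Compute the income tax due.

Minimum tax:
  Adjusted income: 577,200 Ft + 13,500 Ft + 155,400 Ft = 746,100 Ft
  Less exemption 24,000 Ft → base 722,100 Ft
  722,100 Ft × 15% = 108,315 Ft

Regular tax:
  142,000 Ft × 6% = 8,520 Ft
  10,000 Ft × 17% = 1,700 Ft
  425,200 Ft × 30% = 127,560 Ft
  → 137,780 Ft
  Less jobs credit 26,000 Ft → 111,780 Ft

111,780 Ft > 108,315 Ft, so the regular tax governs.

111,780 Ft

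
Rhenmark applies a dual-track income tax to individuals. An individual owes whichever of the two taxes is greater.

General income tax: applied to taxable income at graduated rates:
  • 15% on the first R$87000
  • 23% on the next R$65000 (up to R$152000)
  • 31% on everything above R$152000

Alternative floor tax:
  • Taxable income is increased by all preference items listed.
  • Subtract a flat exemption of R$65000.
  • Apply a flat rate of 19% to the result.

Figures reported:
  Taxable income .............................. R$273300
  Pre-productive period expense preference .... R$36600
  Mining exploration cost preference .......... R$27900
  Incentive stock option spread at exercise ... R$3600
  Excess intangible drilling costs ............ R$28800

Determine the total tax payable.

General income tax:
  R$87000 × 15% = R$13050
  R$65000 × 23% = R$14950
  R$121300 × 31% = R$37603
  → R$65603

Alternative floor tax:
  Adjusted income: R$273300 + R$36600 + R$27900 + R$3600 + R$28800 = R$370200
  Less exemption R$65000 → base R$305200
  R$305200 × 19% = R$57988

R$65603 > R$57988, so the general income tax governs.

R$65603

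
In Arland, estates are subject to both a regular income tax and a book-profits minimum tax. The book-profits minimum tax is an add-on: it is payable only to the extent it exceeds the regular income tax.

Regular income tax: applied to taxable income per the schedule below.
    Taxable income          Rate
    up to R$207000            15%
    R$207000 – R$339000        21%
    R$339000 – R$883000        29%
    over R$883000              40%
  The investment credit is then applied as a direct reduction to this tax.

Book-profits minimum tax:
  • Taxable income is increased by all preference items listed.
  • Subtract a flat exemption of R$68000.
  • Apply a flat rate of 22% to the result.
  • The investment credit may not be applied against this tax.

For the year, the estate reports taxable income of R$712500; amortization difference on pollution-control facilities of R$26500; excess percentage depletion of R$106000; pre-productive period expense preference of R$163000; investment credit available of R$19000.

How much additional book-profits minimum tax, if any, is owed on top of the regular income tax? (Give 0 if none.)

Book-profits minimum tax:
  Adjusted income: R$712500 + R$26500 + R$106000 + R$163000 = R$1008000
  Less exemption R$68000 → base R$940000
  R$940000 × 22% = R$206800

Regular income tax:
  R$207000 × 15% = R$31050
  R$132000 × 21% = R$27720
  R$373500 × 29% = R$108315
  → R$167085
  Less investment credit R$19000 → R$148085

Excess of book-profits minimum tax over regular income tax: R$206800 − R$148085 = R$58715.

R$58715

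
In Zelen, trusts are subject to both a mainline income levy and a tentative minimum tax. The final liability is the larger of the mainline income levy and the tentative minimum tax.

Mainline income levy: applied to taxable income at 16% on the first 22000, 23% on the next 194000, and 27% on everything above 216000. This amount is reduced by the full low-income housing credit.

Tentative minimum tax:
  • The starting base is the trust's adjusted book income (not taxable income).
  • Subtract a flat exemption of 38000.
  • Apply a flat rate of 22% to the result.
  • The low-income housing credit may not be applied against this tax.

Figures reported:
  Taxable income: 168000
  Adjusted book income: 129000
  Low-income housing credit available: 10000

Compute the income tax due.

27100

Tentative minimum tax:
  Base (adjusted book income): 129000
  Less exemption 38000 → base 91000
  91000 × 22% = 20020

Mainline income levy:
  22000 × 16% = 3520
  146000 × 23% = 33580
  → 37100
  Less low-income housing credit 10000 → 27100

27100 > 20020, so the mainline income levy governs.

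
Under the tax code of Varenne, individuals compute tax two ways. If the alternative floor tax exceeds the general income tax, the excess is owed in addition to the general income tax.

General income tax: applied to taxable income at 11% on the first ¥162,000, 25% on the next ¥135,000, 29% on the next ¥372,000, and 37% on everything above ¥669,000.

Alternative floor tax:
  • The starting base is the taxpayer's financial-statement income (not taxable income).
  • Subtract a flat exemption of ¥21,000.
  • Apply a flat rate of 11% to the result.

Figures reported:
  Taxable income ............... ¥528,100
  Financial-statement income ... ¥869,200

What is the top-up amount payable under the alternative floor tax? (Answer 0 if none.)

¥0

Alternative floor tax:
  Base (financial-statement income): ¥869,200
  Less exemption ¥21,000 → base ¥848,200
  ¥848,200 × 11% = ¥93,302

General income tax:
  ¥162,000 × 11% = ¥17,820
  ¥135,000 × 25% = ¥33,750
  ¥231,100 × 29% = ¥67,019
  → ¥118,589

¥93,302 ≤ ¥118,589, so no add-on is due.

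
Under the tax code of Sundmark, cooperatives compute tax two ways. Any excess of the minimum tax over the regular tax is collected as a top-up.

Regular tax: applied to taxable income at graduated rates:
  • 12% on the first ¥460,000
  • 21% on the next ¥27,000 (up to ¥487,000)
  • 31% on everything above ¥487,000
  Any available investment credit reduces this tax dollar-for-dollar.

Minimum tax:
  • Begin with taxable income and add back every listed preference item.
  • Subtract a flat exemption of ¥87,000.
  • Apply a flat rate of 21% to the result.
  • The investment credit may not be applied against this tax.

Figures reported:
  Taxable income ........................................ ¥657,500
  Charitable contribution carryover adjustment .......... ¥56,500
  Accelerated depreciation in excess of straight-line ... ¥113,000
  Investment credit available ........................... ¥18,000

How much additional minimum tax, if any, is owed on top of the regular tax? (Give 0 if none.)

¥59,675

Minimum tax:
  Adjusted income: ¥657,500 + ¥56,500 + ¥113,000 = ¥827,000
  Less exemption ¥87,000 → base ¥740,000
  ¥740,000 × 21% = ¥155,400

Regular tax:
  ¥460,000 × 12% = ¥55,200
  ¥27,000 × 21% = ¥5,670
  ¥170,500 × 31% = ¥52,855
  → ¥113,725
  Less investment credit ¥18,000 → ¥95,725

Excess of minimum tax over regular tax: ¥155,400 − ¥95,725 = ¥59,675.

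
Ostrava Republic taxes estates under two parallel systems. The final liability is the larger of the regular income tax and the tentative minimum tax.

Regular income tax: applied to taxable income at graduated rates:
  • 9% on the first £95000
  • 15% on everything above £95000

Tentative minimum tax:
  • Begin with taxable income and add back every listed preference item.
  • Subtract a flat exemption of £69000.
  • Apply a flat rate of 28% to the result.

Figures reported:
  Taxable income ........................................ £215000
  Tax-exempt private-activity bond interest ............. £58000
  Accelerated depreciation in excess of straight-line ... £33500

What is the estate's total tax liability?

Regular income tax:
  £95000 × 9% = £8550
  £120000 × 15% = £18000
  → £26550

Tentative minimum tax:
  Adjusted income: £215000 + £58000 + £33500 = £306500
  Less exemption £69000 → base £237500
  £237500 × 28% = £66500

£66500 > £26550, so the tentative minimum tax is the binding amount.

£66500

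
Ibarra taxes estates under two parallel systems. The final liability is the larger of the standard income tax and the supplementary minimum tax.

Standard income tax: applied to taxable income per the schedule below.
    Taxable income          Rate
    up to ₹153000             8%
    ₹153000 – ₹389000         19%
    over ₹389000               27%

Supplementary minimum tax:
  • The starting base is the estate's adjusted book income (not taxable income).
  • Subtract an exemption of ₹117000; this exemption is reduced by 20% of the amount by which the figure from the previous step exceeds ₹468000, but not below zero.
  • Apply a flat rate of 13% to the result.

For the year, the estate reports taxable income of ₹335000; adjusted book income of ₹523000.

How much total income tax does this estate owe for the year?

Standard income tax:
  ₹153000 × 8% = ₹12240
  ₹182000 × 19% = ₹34580
  → ₹46820

Supplementary minimum tax:
  Base (adjusted book income): ₹523000
  Exemption: ₹117000 − 20% × (₹523000 − ₹468000) = ₹117000 − ₹11000 = ₹106000
  Base: ₹523000 − ₹106000 = ₹417000
  ₹417000 × 13% = ₹54210

₹54210 > ₹46820, so the supplementary minimum tax is the binding amount.

₹54210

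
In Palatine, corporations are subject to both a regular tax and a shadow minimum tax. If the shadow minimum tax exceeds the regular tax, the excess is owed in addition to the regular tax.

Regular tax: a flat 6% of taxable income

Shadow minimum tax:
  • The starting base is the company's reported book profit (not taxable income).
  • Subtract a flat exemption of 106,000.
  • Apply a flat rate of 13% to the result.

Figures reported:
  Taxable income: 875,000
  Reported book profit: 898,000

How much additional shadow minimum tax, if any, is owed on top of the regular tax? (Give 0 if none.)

50,460

Regular tax:
  875,000 × 6% = 52,500

Shadow minimum tax:
  Base (reported book profit): 898,000
  Less exemption 106,000 → base 792,000
  792,000 × 13% = 102,960

Excess of shadow minimum tax over regular tax: 102,960 − 52,500 = 50,460.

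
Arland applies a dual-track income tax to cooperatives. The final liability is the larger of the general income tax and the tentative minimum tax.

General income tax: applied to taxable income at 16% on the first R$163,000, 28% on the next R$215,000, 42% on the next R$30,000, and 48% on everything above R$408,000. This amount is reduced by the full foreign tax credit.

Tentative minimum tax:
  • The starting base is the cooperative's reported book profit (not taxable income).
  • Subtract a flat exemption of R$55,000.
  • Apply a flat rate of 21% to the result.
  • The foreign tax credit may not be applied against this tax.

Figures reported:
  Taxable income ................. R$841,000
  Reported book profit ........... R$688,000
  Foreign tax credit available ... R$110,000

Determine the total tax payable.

General income tax:
  R$163,000 × 16% = R$26,080
  R$215,000 × 28% = R$60,200
  R$30,000 × 42% = R$12,600
  R$433,000 × 48% = R$207,840
  → R$306,720
  Less foreign tax credit R$110,000 → R$196,720

Tentative minimum tax:
  Base (reported book profit): R$688,000
  Less exemption R$55,000 → base R$633,000
  R$633,000 × 21% = R$132,930

R$196,720 > R$132,930, so the general income tax governs.

R$196,720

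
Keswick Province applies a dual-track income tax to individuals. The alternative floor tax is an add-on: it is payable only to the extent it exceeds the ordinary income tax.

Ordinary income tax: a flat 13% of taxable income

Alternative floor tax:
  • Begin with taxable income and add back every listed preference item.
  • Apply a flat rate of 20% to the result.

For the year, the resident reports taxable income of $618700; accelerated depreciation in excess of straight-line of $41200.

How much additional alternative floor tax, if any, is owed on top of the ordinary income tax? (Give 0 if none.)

$51549

Ordinary income tax:
  $618700 × 13% = $80431

Alternative floor tax:
  Adjusted income: $618700 + $41200 = $659900
  $659900 × 20% = $131980

Excess of alternative floor tax over ordinary income tax: $131980 − $80431 = $51549.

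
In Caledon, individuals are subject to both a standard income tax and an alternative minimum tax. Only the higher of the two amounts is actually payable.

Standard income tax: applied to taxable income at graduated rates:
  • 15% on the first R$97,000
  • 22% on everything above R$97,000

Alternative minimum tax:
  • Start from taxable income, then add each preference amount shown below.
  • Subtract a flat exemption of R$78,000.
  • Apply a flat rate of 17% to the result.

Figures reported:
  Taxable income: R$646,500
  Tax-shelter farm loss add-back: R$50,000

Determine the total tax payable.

Standard income tax:
  R$97,000 × 15% = R$14,550
  R$549,500 × 22% = R$120,890
  → R$135,440

Alternative minimum tax:
  Adjusted income: R$646,500 + R$50,000 = R$696,500
  Less exemption R$78,000 → base R$618,500
  R$618,500 × 17% = R$105,145

R$135,440 > R$105,145, so the standard income tax governs.

R$135,440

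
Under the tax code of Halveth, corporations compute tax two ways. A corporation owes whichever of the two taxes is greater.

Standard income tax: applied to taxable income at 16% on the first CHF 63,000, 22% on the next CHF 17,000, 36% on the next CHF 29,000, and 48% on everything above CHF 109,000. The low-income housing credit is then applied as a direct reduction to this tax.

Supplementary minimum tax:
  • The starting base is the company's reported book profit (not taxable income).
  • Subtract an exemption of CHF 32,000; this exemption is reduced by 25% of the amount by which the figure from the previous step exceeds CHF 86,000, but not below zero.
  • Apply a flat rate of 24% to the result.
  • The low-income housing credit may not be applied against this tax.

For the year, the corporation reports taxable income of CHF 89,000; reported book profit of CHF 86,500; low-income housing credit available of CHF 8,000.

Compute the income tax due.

Standard income tax:
  CHF 63,000 × 16% = CHF 10,080
  CHF 17,000 × 22% = CHF 3,740
  CHF 9,000 × 36% = CHF 3,240
  → CHF 17,060
  Less low-income housing credit CHF 8,000 → CHF 9,060

Supplementary minimum tax:
  Base (reported book profit): CHF 86,500
  Exemption: CHF 32,000 − 25% × (CHF 86,500 − CHF 86,000) = CHF 32,000 − CHF 125 = CHF 31,875
  Base: CHF 86,500 − CHF 31,875 = CHF 54,625
  CHF 54,625 × 24% = CHF 13,110

CHF 13,110 > CHF 9,060, so the supplementary minimum tax is the binding amount.

CHF 13,110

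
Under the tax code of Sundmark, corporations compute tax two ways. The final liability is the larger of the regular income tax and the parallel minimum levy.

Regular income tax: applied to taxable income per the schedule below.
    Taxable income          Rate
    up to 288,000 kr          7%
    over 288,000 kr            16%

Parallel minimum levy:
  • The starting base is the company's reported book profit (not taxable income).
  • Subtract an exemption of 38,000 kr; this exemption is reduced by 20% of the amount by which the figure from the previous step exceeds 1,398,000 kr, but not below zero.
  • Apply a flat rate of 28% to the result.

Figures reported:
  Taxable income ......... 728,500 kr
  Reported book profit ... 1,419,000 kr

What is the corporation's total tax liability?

387,856 kr

Regular income tax:
  288,000 kr × 7% = 20,160 kr
  440,500 kr × 16% = 70,480 kr
  → 90,640 kr

Parallel minimum levy:
  Base (reported book profit): 1,419,000 kr
  Exemption: 38,000 kr − 20% × (1,419,000 kr − 1,398,000 kr) = 38,000 kr − 4,200 kr = 33,800 kr
  Base: 1,419,000 kr − 33,800 kr = 1,385,200 kr
  1,385,200 kr × 28% = 387,856 kr

387,856 kr > 90,640 kr, so the parallel minimum levy is the binding amount.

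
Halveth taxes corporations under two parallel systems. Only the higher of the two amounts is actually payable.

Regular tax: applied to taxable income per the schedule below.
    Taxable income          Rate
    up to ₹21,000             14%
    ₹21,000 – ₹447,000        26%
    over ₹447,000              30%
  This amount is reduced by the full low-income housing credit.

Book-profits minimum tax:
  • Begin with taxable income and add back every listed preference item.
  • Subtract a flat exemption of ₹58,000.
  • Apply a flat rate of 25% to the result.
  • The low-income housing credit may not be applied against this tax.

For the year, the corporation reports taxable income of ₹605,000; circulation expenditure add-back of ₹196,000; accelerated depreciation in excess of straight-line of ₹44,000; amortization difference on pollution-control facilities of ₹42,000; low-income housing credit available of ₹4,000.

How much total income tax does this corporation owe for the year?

₹207,250

Book-profits minimum tax:
  Adjusted income: ₹605,000 + ₹196,000 + ₹44,000 + ₹42,000 = ₹887,000
  Less exemption ₹58,000 → base ₹829,000
  ₹829,000 × 25% = ₹207,250

Regular tax:
  ₹21,000 × 14% = ₹2,940
  ₹426,000 × 26% = ₹110,760
  ₹158,000 × 30% = ₹47,400
  → ₹161,100
  Less low-income housing credit ₹4,000 → ₹157,100

₹207,250 > ₹157,100, so the book-profits minimum tax is the binding amount.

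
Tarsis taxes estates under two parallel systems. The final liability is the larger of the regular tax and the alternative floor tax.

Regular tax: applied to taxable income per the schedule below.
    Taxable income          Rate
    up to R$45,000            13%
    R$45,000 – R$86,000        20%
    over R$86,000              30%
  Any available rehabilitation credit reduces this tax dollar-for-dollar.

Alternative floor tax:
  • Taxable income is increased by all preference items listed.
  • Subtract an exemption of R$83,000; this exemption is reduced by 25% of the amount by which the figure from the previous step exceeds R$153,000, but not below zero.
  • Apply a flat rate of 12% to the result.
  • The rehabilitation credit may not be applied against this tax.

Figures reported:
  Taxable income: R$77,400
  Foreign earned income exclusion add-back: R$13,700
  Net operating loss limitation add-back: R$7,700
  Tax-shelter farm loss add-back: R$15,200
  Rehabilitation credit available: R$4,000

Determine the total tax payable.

Regular tax:
  R$45,000 × 13% = R$5,850
  R$32,400 × 20% = R$6,480
  → R$12,330
  Less rehabilitation credit R$4,000 → R$8,330

Alternative floor tax:
  Adjusted income: R$77,400 + R$13,700 + R$7,700 + R$15,200 = R$114,000
  Exemption: R$114,000 ≤ R$153,000, so full R$83,000 applies
  Base: R$114,000 − R$83,000 = R$31,000
  R$31,000 × 12% = R$3,720

R$8,330 > R$3,720, so the regular tax governs.

R$8,330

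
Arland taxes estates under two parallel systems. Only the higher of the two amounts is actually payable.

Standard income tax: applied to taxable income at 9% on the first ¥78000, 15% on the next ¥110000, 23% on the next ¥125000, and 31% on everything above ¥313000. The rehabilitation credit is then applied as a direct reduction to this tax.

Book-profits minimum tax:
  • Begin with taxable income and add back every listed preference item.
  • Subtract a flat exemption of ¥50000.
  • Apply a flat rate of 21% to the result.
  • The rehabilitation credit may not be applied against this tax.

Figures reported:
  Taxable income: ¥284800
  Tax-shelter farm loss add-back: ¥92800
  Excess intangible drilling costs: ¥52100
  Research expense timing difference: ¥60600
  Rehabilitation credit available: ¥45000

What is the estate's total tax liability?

¥92463

Standard income tax:
  ¥78000 × 9% = ¥7020
  ¥110000 × 15% = ¥16500
  ¥96800 × 23% = ¥22264
  → ¥45784
  Less rehabilitation credit ¥45000 → ¥784

Book-profits minimum tax:
  Adjusted income: ¥284800 + ¥92800 + ¥52100 + ¥60600 = ¥490300
  Less exemption ¥50000 → base ¥440300
  ¥440300 × 21% = ¥92463

¥92463 > ¥784, so the book-profits minimum tax is the binding amount.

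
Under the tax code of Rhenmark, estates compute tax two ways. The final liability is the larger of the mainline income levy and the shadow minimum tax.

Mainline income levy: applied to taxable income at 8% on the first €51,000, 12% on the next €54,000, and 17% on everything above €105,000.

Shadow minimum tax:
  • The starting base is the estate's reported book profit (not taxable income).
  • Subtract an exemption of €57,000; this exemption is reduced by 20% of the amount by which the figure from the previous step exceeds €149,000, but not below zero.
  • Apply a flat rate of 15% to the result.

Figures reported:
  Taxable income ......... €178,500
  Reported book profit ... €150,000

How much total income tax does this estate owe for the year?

Mainline income levy:
  €51,000 × 8% = €4,080
  €54,000 × 12% = €6,480
  €73,500 × 17% = €12,495
  → €23,055

Shadow minimum tax:
  Base (reported book profit): €150,000
  Exemption: €57,000 − 20% × (€150,000 − €149,000) = €57,000 − €200 = €56,800
  Base: €150,000 − €56,800 = €93,200
  €93,200 × 15% = €13,980

€23,055 > €13,980, so the mainline income levy governs.

€23,055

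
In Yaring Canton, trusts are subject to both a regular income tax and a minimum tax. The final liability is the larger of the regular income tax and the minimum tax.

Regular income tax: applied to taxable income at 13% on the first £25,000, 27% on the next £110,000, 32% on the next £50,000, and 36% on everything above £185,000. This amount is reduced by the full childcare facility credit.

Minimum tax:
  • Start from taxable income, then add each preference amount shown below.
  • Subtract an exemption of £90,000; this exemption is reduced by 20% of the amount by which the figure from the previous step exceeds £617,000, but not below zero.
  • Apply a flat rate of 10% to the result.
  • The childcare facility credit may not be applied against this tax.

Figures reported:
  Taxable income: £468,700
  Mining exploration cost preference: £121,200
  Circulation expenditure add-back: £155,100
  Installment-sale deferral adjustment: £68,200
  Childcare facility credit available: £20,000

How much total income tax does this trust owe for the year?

Regular income tax:
  £25,000 × 13% = £3,250
  £110,000 × 27% = £29,700
  £50,000 × 32% = £16,000
  £283,700 × 36% = £102,132
  → £151,082
  Less childcare facility credit £20,000 → £131,082

Minimum tax:
  Adjusted income: £468,700 + £121,200 + £155,100 + £68,200 = £813,200
  Exemption: £90,000 − 20% × (£813,200 − £617,000) = £90,000 − £39,240 = £50,760
  Base: £813,200 − £50,760 = £762,440
  £762,440 × 10% = £76,244

£131,082 > £76,244, so the regular income tax governs.

£131,082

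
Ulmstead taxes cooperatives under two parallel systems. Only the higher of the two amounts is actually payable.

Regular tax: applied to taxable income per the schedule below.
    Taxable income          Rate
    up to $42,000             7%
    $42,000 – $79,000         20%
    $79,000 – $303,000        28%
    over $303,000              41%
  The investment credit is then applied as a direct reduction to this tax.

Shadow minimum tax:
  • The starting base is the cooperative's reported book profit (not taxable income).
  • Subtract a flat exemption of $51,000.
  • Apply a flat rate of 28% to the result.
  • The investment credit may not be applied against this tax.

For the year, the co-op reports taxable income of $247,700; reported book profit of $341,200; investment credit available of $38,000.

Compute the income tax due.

Regular tax:
  $42,000 × 7% = $2,940
  $37,000 × 20% = $7,400
  $168,700 × 28% = $47,236
  → $57,576
  Less investment credit $38,000 → $19,576

Shadow minimum tax:
  Base (reported book profit): $341,200
  Less exemption $51,000 → base $290,200
  $290,200 × 28% = $81,256

$81,256 > $19,576, so the shadow minimum tax is the binding amount.

$81,256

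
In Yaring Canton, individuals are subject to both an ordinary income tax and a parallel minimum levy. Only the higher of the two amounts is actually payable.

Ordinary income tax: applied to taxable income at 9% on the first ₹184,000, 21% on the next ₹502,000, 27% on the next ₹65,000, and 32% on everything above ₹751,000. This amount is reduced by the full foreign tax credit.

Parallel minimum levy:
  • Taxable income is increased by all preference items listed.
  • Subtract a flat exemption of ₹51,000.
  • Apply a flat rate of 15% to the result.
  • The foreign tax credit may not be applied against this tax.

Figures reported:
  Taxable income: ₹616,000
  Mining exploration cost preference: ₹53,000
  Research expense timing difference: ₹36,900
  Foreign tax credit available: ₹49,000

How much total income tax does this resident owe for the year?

₹98,235

Ordinary income tax:
  ₹184,000 × 9% = ₹16,560
  ₹432,000 × 21% = ₹90,720
  → ₹107,280
  Less foreign tax credit ₹49,000 → ₹58,280

Parallel minimum levy:
  Adjusted income: ₹616,000 + ₹53,000 + ₹36,900 = ₹705,900
  Less exemption ₹51,000 → base ₹654,900
  ₹654,900 × 15% = ₹98,235

₹98,235 > ₹58,280, so the parallel minimum levy is the binding amount.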